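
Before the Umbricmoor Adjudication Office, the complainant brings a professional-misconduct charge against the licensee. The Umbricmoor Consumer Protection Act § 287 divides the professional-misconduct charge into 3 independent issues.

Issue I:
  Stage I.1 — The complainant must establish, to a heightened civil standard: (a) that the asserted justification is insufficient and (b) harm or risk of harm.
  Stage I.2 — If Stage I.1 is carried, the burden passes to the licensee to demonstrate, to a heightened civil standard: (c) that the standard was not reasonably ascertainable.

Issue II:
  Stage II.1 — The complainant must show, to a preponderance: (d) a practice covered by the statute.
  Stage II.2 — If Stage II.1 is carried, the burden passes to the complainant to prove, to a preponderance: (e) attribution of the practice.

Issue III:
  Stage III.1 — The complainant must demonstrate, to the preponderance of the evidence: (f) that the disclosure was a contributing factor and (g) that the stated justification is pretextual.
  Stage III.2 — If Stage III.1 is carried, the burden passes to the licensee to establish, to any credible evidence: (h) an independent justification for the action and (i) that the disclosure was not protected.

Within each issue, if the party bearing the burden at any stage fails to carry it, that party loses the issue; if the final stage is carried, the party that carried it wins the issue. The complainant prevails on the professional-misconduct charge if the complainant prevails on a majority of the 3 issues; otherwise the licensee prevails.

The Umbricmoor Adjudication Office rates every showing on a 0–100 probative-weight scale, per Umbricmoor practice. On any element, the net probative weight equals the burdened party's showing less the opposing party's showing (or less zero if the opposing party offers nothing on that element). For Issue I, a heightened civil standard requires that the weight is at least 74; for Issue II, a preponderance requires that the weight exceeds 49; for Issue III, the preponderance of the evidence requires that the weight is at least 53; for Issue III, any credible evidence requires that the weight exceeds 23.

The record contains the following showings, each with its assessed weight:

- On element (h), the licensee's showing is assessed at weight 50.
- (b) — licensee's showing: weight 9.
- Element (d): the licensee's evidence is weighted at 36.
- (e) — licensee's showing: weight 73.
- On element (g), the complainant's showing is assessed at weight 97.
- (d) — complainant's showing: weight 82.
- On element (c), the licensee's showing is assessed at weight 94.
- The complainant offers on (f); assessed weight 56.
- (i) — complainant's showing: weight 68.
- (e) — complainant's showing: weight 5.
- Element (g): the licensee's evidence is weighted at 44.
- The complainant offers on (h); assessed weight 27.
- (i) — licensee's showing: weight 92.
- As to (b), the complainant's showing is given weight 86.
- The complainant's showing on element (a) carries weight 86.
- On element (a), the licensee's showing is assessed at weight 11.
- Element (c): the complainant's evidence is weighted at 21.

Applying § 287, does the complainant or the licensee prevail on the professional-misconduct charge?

complainant

— Issue I —
Stage I.1 (complainant, a heightened civil standard, weight is at least 74): (a) net 86−11=75 ≥ 74 — meets; (b) net 86−9=77 ≥ 74 — meets.
  Stage I.1 carried; the burden shifts to the licensee.
Stage I.2 (licensee, a heightened civil standard, weight is at least 74): (c) net 94−21=73 < 74 — fails.
  Not every element is met, so the licensee fails to carry Stage I.2.
The complainant prevails on this issue.
— Issue II —
Stage II.1 (complainant, a preponderance, weight exceeds 49): (d) net 82−36=46 ≤ 49 — fails.
  The complainant does not carry Stage II.1.
The analysis ends at Stage II.1; the licensee prevails on this issue.
— Issue III —
At Stage III.1 the complainant must meet the preponderance of the evidence (weight is at least 53): on (f) the weight is 56, which does reach 53, so (f) meets the standard; on (g) the weight is 97 less the opposing 44 gives net 53, ≥ 53, so (g) meets the standard.
  The complainant carries Stage III.1; the licensee now bears the burden.
At Stage III.2 the licensee must meet any credible evidence (weight exceeds 23): on (h) the weight is 50 less the opposing 27 gives net 23, which does not exceed 23, so (h) does not meet the standard; on (i) the weight is 92 less the opposing 68 gives net 24, > 23, so (i) meets the standard.
  Stage III.2 not carried; the licensee fails its burden.
The complainant prevails on this issue.
Per-issue: Issue I → complainant; Issue II → licensee; Issue III → complainant. The complainant must prevail on a majority of issues; overall, the complainant prevails.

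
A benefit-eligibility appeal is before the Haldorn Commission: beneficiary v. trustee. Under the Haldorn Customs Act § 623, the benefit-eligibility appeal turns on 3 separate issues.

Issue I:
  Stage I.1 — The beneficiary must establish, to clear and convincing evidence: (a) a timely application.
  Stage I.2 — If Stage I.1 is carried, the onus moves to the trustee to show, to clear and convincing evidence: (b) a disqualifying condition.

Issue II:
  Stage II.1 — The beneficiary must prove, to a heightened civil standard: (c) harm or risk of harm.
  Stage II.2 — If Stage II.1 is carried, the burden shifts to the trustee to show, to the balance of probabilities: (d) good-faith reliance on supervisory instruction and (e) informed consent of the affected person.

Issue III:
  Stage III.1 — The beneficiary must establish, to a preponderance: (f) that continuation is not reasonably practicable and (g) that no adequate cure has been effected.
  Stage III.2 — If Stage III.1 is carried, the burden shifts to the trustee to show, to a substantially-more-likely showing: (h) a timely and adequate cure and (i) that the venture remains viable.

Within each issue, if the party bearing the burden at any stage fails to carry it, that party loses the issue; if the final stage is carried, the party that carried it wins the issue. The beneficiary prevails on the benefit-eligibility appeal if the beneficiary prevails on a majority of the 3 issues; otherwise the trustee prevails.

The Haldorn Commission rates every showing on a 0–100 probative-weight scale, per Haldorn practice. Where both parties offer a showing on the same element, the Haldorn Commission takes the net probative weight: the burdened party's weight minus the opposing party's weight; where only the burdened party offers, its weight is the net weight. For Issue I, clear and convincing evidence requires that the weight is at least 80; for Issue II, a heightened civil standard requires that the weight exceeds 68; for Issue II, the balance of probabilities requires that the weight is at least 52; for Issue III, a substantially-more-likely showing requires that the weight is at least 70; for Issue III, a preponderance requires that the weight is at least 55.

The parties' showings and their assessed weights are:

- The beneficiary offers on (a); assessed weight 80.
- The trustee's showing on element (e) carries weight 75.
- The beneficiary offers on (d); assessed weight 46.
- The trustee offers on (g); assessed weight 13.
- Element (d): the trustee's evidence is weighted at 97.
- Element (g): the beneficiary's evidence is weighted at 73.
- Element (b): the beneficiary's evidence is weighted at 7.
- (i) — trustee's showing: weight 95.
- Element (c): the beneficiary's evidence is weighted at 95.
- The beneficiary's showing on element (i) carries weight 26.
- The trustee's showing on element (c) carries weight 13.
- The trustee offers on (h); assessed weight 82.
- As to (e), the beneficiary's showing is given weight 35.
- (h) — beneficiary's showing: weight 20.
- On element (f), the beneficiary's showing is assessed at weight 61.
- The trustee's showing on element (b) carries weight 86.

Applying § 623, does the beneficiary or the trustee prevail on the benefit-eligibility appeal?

— Issue I —
At Stage I.1 the beneficiary must meet clear and convincing evidence (weight is at least 80): on (a) the weight is 80, which does reach 80, so (a) meets the standard.
  The beneficiary carries Stage I.1; the trustee now bears the burden.
At Stage I.2 the trustee must meet clear and convincing evidence (weight is at least 80): on (b) the weight is 86 less the opposing 7 gives net 79, < 80, so (b) does not meet the standard.
  Not every element is met, so the trustee fails to carry Stage I.2.
The beneficiary prevails on this issue.
— Issue II —
At Stage II.1 the beneficiary must meet a heightened civil standard (weight exceeds 68): on (c) the weight is 95 less the opposing 13 gives net 82, which does exceed 68, so (c) meets the standard.
  The beneficiary carries Stage II.1; the trustee now bears the burden.
At Stage II.2 the trustee must meet the balance of probabilities (weight is at least 52): on (d) the weight is 97 less the opposing 46 gives net 51, < 52, so (d) does not meet the standard; on (e) the weight is 75 less the opposing 35 gives net 40, < 52, so (e) does not meet the standard.
  Not every element is met, so the trustee fails to carry Stage II.2.
So the beneficiary prevails on this issue.
— Issue III —
Stage III.1 (beneficiary, a preponderance, weight is at least 55): (f) 61 ≥ 55 — meets; (g) net 73−13=60 ≥ 55 — meets.
  Stage III.1 carried; the burden shifts to the trustee.
Stage III.2 (trustee, a substantially-more-likely showing, weight is at least 70): (h) net 82−20=62 < 70 — fails; (i) net 95−26=69 < 70 — fails.
  Not every element is met, so the trustee fails to carry Stage III.2.
The beneficiary prevails on this issue.
Per-issue: Issue I → beneficiary; Issue II → beneficiary; Issue III → beneficiary. The beneficiary must prevail on a majority of issues; overall, the beneficiary prevails.

beneficiary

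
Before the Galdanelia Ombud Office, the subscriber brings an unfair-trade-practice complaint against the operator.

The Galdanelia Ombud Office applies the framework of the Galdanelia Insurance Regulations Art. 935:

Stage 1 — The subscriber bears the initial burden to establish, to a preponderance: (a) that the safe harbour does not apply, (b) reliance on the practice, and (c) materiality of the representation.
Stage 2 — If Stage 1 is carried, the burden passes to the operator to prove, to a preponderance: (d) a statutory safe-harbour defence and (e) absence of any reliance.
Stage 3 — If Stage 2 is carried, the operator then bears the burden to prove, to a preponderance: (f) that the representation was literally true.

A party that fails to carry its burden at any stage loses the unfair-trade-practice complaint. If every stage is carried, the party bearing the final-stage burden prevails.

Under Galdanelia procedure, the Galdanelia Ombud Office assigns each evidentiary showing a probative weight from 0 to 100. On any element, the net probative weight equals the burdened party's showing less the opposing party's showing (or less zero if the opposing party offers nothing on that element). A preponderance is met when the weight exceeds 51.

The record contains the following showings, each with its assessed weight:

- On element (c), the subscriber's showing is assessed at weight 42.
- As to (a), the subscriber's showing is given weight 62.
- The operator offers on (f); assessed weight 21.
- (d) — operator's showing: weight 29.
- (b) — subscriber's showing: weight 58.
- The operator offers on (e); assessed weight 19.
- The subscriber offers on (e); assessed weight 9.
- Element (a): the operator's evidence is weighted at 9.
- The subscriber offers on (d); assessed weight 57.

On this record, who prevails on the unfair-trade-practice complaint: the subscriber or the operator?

Stage 1 (subscriber, a preponderance, weight exceeds 51): (a) net 62−9=53 > 51 — meets; (b) 58 > 51 — meets; (c) 42 ≤ 51 — fails.
  Not every element is met, so the subscriber fails to carry Stage 1.
The analysis ends at Stage 1; the operator prevails.

operator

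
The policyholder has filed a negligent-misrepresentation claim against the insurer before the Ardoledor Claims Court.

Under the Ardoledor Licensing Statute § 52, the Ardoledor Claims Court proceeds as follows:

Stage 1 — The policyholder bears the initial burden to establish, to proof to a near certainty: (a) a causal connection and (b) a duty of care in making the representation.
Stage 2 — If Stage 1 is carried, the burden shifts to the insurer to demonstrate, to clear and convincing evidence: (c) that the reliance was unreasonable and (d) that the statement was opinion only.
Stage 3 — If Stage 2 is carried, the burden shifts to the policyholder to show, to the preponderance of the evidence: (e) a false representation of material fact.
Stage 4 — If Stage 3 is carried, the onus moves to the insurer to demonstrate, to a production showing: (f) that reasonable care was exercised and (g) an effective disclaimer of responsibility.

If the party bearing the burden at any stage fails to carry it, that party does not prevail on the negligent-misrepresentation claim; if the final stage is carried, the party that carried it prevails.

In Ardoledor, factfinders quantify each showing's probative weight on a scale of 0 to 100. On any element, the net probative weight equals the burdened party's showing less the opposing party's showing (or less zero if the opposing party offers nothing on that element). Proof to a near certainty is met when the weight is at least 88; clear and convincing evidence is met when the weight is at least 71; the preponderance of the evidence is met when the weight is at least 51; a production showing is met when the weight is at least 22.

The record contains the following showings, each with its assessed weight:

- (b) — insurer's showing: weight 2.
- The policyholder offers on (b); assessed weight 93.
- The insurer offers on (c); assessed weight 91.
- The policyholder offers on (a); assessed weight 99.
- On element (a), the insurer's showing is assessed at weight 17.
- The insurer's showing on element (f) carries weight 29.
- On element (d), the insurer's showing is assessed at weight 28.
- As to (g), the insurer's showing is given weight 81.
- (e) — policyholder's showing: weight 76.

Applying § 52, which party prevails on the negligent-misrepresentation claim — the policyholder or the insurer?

insurer

At Stage 1 the policyholder must meet proof to a near certainty (weight is at least 88): on (a) the weight is 99 less the opposing 17 gives net 82, < 88, so (a) does not meet the standard; on (b) the weight is 93 less the opposing 2 gives net 91, ≥ 88, so (b) meets the standard.
  Stage 1 not carried; the policyholder fails its burden.
The analysis ends at Stage 1; the insurer prevails.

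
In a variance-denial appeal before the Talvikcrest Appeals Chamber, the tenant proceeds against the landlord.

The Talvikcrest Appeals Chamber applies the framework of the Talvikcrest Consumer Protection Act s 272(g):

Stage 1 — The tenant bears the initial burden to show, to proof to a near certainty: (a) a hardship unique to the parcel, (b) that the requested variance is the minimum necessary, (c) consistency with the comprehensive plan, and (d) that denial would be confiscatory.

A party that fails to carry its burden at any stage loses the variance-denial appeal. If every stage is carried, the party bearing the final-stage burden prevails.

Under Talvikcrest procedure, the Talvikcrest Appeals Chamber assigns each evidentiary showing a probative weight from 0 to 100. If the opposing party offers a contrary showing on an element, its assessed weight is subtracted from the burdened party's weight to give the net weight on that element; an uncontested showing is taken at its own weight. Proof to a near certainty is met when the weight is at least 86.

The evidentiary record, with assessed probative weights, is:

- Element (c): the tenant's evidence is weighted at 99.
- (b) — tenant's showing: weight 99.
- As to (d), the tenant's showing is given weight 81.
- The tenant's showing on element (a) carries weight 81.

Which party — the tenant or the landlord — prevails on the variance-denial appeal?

landlord

Stage 1 (tenant, proof to a near certainty, weight is at least 86): (a) 81 < 86 — fails; (b) 99 ≥ 86 — meets; (c) 99 ≥ 86 — meets; (d) 81 < 86 — fails.
  Not every element is met, so the tenant fails to carry Stage 1.
The landlord prevails.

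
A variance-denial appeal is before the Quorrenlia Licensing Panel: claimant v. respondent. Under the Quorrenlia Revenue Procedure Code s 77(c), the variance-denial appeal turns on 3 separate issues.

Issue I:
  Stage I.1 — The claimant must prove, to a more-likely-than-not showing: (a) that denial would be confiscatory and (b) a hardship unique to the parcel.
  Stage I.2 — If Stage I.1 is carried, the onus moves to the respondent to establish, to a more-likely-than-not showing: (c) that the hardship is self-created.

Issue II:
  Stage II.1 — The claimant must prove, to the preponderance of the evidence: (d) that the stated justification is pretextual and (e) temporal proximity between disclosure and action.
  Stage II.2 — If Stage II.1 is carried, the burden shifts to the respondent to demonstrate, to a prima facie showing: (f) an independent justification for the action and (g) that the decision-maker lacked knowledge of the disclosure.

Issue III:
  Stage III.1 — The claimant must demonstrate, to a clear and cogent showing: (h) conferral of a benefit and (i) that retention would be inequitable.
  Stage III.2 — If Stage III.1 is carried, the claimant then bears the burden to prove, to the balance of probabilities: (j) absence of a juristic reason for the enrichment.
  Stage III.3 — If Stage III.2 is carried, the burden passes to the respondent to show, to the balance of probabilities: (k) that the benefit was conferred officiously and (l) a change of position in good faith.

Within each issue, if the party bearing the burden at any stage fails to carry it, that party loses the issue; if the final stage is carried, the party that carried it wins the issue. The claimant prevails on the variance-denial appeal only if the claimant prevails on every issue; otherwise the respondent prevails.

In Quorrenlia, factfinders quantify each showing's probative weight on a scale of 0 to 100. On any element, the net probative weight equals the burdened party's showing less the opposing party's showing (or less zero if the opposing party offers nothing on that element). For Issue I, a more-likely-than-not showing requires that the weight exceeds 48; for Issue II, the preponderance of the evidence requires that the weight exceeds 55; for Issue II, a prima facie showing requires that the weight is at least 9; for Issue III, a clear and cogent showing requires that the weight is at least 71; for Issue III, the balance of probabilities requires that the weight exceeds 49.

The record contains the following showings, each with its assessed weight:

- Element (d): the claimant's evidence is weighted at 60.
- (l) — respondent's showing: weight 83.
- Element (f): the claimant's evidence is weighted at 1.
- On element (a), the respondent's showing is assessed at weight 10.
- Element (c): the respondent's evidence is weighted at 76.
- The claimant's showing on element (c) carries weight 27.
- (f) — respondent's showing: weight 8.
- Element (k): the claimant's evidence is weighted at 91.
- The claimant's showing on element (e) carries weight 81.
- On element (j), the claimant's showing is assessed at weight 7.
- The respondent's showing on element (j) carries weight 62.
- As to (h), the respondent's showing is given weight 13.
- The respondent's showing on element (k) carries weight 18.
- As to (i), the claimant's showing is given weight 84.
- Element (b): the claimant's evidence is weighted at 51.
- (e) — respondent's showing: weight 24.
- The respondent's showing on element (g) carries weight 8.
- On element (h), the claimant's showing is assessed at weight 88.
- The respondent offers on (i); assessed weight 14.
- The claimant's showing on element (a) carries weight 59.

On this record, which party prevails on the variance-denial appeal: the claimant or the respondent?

respondent

— Issue I —
At Stage I.1 the claimant must meet a more-likely-than-not showing (weight exceeds 48): on (a) the weight is 59 less the opposing 10 gives net 49, > 48, so (a) meets the standard; on (b) the weight is 51, which does exceed 48, so (b) meets the standard.
  Stage I.1 carried; the burden shifts to the respondent.
At Stage I.2 the respondent must meet a more-likely-than-not showing (weight exceeds 48): on (c) the weight is 76 less the opposing 27 gives net 49, which does exceed 48, so (c) meets the standard.
  All elements met at the final stage.
All stages carried — the respondent prevails on this issue.
— Issue II —
Stage II.1 — burden on claimant; standard: the preponderance of the evidence (weight exceeds 55).
    (d): 60 > 55 [met]
    (e): 81 − 24 = 57 > 55 [met]
  Stage II.1 is satisfied; the onus moves to the respondent.
Stage II.2 — burden on respondent; standard: a prima facie showing (weight is at least 9).
    (f): 8 − 1 = 7 < 9 [not met]
    (g): 8 < 9 [not met]
  Not every element is met, so the respondent fails to carry Stage II.2.
The claimant prevails on this issue.
— Issue III —
Stage III.1 (claimant, a clear and cogent showing, weight is at least 71): (h) net 88−13=75 ≥ 71 — meets; (i) net 84−14=70 < 71 — fails.
  Not every element is met, so the claimant fails to carry Stage III.1.
The respondent prevails on this issue.
Per-issue: Issue I → respondent; Issue II → claimant; Issue III → respondent. The claimant must prevail on every issue; overall, the respondent prevails.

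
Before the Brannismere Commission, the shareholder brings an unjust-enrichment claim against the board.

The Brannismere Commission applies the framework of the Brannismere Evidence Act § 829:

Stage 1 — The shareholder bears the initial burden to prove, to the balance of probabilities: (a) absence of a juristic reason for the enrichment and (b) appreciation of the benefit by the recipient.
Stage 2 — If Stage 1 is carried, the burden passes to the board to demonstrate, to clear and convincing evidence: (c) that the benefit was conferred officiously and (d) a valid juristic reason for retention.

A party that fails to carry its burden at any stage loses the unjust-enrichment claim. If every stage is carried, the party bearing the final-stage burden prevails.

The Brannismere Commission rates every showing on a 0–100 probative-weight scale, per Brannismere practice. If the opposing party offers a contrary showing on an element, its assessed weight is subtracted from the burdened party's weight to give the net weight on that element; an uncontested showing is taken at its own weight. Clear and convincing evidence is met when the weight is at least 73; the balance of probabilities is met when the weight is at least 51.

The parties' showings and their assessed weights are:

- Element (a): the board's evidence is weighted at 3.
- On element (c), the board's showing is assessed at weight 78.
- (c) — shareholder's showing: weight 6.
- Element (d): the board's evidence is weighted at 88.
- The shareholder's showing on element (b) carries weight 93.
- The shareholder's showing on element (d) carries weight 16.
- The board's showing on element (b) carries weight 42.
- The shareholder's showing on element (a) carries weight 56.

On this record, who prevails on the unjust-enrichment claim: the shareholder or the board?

shareholder

At Stage 1 the shareholder must meet the balance of probabilities (weight is at least 51): on (a) the weight is 56 less the opposing 3 gives net 53, which does reach 51, so (a) meets the standard; on (b) the weight is 93 less the opposing 42 gives net 51, ≥ 51, so (b) meets the standard.
  Stage 1 is satisfied; the onus moves to the board.
At Stage 2 the board must meet clear and convincing evidence (weight is at least 73): on (c) the weight is 78 less the opposing 6 gives net 72, which does not reach 73, so (c) does not meet the standard; on (d) the weight is 88 less the opposing 16 gives net 72, which does not reach 73, so (d) does not meet the standard.
  The board does not carry Stage 2.
The shareholder prevails.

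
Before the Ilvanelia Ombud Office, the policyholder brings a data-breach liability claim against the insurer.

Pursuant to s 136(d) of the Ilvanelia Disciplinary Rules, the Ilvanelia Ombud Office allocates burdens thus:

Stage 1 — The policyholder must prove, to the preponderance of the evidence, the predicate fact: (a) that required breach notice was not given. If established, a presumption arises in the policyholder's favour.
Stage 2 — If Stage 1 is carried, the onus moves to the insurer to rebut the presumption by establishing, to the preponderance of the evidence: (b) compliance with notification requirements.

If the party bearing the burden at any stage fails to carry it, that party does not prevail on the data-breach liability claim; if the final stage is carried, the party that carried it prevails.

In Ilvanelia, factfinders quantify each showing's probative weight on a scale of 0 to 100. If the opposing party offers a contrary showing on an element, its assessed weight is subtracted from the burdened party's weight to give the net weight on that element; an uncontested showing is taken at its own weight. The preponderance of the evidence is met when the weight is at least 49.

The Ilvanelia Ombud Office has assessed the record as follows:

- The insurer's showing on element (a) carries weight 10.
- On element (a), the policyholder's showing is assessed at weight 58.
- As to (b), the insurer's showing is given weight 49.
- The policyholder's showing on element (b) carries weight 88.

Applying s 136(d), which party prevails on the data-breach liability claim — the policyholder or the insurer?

insurer

At Stage 1 the policyholder must meet the preponderance of the evidence (weight is at least 49): on (a) the weight is 58 less the opposing 10 gives net 48, which does not reach 49, so (a) does not meet the standard.
  The policyholder does not carry Stage 1.
The analysis ends at Stage 1; the insurer prevails.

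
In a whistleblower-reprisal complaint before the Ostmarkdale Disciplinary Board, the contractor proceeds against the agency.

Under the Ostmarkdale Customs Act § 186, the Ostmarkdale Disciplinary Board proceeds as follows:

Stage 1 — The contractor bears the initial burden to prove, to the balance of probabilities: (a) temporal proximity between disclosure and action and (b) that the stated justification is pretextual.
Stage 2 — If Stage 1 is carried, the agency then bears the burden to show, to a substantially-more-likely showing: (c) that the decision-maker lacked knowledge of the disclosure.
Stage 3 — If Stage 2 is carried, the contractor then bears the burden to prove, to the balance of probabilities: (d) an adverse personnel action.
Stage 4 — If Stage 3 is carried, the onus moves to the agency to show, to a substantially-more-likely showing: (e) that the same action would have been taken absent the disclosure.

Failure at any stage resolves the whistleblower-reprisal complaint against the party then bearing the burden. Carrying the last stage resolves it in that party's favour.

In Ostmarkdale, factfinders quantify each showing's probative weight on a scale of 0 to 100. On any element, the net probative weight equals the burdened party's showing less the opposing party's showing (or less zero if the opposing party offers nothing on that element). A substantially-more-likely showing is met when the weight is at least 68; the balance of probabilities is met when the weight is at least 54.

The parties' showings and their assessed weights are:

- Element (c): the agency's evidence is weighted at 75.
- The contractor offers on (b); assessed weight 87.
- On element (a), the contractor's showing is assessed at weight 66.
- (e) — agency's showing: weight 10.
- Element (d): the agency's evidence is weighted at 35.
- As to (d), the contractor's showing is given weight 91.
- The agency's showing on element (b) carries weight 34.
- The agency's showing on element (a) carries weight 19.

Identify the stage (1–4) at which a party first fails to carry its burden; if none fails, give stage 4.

stage 1

Stage 1 — burden on contractor; standard: the balance of probabilities (weight is at least 54).
    (a): 66 − 19 = 47 < 54 [not met]
    (b): 87 − 34 = 53 < 54 [not met]
  Not every element is met, so the contractor fails to carry Stage 1.
So the agency prevails.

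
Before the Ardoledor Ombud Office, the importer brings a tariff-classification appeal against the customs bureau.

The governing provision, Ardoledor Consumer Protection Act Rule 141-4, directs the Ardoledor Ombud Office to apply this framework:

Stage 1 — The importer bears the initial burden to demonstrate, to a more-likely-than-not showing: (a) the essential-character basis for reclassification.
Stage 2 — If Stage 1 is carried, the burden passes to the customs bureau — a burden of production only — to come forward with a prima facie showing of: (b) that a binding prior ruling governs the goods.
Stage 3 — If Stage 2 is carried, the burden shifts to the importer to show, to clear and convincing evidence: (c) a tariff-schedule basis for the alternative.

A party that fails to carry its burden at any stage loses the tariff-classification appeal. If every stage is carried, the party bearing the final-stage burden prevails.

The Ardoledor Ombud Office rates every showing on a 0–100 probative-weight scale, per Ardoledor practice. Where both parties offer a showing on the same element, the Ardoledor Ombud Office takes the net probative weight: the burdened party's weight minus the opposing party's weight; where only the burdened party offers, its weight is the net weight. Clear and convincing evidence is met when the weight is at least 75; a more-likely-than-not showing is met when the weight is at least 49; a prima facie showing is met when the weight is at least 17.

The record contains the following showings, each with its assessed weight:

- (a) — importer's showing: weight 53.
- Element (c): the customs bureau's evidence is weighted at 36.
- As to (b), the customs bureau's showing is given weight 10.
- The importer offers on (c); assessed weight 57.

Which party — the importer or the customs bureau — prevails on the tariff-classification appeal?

importer

Stage 1 — burden on importer; standard: a more-likely-than-not showing (weight is at least 49).
    (a): 53 ≥ 49 [met]
  All elements met. The burden passes to the customs bureau.
Stage 2 — burden on customs bureau; standard: a prima facie showing (weight is at least 17).
    (b): 10 < 17 [not met]
  Not every element is met, so the customs bureau fails to carry Stage 2.
So the importer prevails.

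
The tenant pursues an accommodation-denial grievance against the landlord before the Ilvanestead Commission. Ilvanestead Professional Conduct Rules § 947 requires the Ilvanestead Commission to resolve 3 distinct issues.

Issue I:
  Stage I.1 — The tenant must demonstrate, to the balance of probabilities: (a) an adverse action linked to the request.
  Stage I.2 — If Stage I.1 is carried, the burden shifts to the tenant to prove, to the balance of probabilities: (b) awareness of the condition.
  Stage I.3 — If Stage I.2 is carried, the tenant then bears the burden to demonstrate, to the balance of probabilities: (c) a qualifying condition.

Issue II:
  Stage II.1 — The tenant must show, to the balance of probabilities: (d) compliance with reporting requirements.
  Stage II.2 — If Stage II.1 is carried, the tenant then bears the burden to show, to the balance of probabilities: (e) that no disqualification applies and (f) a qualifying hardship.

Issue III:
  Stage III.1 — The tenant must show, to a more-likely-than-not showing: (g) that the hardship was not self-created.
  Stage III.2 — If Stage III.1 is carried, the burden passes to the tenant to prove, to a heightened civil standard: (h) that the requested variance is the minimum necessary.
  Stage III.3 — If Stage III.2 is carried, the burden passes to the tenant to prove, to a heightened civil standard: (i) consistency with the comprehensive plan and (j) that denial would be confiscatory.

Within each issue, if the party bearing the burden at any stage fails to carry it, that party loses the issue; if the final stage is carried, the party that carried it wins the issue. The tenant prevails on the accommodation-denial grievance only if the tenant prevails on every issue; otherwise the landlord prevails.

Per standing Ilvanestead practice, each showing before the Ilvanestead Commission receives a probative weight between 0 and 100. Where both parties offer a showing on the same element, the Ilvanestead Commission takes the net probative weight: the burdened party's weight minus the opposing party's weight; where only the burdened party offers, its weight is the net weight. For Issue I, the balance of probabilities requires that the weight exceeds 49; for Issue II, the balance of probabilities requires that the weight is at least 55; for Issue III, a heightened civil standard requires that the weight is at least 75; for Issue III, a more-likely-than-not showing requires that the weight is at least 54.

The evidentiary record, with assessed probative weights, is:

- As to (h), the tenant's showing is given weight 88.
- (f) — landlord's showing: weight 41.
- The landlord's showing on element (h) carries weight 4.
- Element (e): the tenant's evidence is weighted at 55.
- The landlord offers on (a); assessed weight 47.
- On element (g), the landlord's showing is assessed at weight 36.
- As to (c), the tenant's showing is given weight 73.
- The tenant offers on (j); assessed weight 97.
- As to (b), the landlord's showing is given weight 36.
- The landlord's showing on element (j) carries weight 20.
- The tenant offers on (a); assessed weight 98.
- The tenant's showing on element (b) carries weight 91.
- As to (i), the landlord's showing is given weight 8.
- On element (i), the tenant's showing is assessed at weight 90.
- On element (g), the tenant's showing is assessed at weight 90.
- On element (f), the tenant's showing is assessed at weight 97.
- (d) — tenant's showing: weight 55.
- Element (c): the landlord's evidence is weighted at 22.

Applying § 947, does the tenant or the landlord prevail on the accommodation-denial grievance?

tenant

— Issue I —
At Stage I.1 the tenant must meet the balance of probabilities (weight exceeds 49): on (a) the weight is 98 less the opposing 47 gives net 51, which does exceed 49, so (a) meets the standard.
  Stage I.1 is satisfied; the tenant continues to bear the burden.
At Stage I.2 the tenant must meet the balance of probabilities (weight exceeds 49): on (b) the weight is 91 less the opposing 36 gives net 55, > 49, so (b) meets the standard.
  Stage I.2 is satisfied; the tenant continues to bear the burden.
At Stage I.3 the tenant must meet the balance of probabilities (weight exceeds 49): on (c) the weight is 73 less the opposing 22 gives net 51, > 49, so (c) meets the standard.
  The tenant carries the last stage.
All stages carried — the tenant prevails on this issue.
— Issue II —
At Stage II.1 the tenant must meet the balance of probabilities (weight is at least 55): on (d) the weight is 55, which does reach 55, so (d) meets the standard.
  All elements met. The tenant retains the burden for Stage II.2.
At Stage II.2 the tenant must meet the balance of probabilities (weight is at least 55): on (e) the weight is 55, ≥ 55, so (e) meets the standard; on (f) the weight is 97 less the opposing 41 gives net 56, ≥ 55, so (f) meets the standard.
  The tenant carries the last stage.
Every stage carried; the tenant prevails on this issue.
— Issue III —
Stage III.1 — burden on tenant; standard: a more-likely-than-not showing (weight is at least 54).
    (g): 90 − 36 = 54 ≥ 54 [met]
  Stage III.1 is satisfied; the tenant continues to bear the burden.
Stage III.2 — burden on tenant; standard: a heightened civil standard (weight is at least 75).
    (h): 88 − 4 = 84 ≥ 75 [met]
  All elements met. The tenant retains the burden for Stage III.3.
Stage III.3 — burden on tenant; standard: a heightened civil standard (weight is at least 75).
    (i): 90 − 8 = 82 ≥ 75 [met]
    (j): 97 − 20 = 77 ≥ 75 [met]
  Stage III.3 carried; the final stage is satisfied.
Every stage carried; the tenant prevails on this issue.
Per-issue: Issue I → tenant; Issue II → tenant; Issue III → tenant. The tenant must prevail on every issue; overall, the tenant prevails.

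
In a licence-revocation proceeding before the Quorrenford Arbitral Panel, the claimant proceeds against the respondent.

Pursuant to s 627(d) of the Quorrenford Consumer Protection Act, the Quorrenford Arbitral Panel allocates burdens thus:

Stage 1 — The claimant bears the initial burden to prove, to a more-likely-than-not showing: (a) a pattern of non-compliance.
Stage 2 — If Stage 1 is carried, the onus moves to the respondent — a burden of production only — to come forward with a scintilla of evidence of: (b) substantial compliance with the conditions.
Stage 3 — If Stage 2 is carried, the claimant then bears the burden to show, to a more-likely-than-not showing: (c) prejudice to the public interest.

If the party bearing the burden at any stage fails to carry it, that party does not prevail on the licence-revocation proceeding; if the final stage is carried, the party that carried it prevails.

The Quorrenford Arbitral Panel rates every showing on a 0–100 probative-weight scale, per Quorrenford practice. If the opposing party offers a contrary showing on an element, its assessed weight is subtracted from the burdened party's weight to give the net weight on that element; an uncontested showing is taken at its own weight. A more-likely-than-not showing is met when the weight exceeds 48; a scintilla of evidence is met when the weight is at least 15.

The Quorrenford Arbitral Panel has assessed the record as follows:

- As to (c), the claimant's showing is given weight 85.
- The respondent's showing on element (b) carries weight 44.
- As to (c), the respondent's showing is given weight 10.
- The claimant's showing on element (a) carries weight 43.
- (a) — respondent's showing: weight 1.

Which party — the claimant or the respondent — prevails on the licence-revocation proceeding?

respondent

Stage 1 — burden on claimant; standard: a more-likely-than-not showing (weight exceeds 48).
    (a): 43 − 1 = 42 ≤ 48 [not met]
  The claimant does not carry Stage 1.
The respondent prevails.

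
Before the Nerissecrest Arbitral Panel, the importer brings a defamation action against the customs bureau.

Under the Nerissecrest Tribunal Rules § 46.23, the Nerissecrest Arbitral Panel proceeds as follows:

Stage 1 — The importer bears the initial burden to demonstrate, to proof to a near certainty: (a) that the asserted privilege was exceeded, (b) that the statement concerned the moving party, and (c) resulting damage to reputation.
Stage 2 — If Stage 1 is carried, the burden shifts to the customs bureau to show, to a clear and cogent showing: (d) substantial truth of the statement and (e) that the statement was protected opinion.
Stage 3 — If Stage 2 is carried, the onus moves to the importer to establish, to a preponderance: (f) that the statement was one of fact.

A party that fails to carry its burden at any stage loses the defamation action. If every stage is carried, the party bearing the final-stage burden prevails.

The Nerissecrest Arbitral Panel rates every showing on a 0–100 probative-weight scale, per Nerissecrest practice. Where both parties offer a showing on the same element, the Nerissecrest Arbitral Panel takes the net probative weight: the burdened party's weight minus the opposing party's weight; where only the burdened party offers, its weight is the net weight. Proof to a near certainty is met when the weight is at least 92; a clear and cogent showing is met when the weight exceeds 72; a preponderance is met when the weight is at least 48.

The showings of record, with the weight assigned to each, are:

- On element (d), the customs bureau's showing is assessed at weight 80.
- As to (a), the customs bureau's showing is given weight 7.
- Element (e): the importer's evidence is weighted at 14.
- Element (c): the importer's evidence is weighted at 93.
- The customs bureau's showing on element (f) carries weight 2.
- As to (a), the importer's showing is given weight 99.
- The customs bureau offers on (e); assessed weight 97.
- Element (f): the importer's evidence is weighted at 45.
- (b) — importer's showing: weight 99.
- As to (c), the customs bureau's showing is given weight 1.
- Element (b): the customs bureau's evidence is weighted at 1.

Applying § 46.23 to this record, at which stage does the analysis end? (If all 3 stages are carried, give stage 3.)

At Stage 1 the importer must meet proof to a near certainty (weight is at least 92): on (a) the weight is 99 less the opposing 7 gives net 92, which does reach 92, so (a) meets the standard; on (b) the weight is 99 less the opposing 1 gives net 98, which does reach 92, so (b) meets the standard; on (c) the weight is 93 less the opposing 1 gives net 92, ≥ 92, so (c) meets the standard.
  The importer carries Stage 1; the customs bureau now bears the burden.
At Stage 2 the customs bureau must meet a clear and cogent showing (weight exceeds 72): on (d) the weight is 80, which does exceed 72, so (d) meets the standard; on (e) the weight is 97 less the opposing 14 gives net 83, which does exceed 72, so (e) meets the standard.
  The customs bureau carries Stage 2; the importer now bears the burden.
At Stage 3 the importer must meet a preponderance (weight is at least 48): on (f) the weight is 45 less the opposing 2 gives net 43, < 48, so (f) does not meet the standard.
  Stage 3 not carried; the importer fails its burden.
The analysis ends at Stage 3; the customs bureau prevails.

stage 3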